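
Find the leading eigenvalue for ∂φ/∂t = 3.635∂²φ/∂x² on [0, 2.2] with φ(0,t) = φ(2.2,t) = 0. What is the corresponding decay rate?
Eigenvalues: λₙ = 3.635n²π²/2.2².
First three modes:
  n=1: λ₁ = 3.635π²/2.2² ≈ 7.412
  n=2: λ₂ = 14.54π²/2.2² ≈ 29.65 (4× faster decay)
  n=3: λ₃ = 32.715π²/2.2² ≈ 66.712 (9× faster decay)
As t → ∞, higher modes decay exponentially faster. The n=1 mode dominates: φ ~ c₁ sin(πx/2.2) e^{-λ₁t}.
Decay rate: λ₁ = 3.635π²/2.2² ≈ 7.412.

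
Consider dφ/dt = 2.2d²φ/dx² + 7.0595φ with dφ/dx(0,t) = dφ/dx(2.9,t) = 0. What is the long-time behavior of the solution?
As t → ∞, φ grows unboundedly. With Neumann BCs the constant mode has diffusion eigenvalue 0, so any r > 0 makes it grow like e^(7.0595t); solution grows exponentially.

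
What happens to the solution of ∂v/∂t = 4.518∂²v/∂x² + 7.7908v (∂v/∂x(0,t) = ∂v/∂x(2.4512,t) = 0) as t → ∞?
v grows unboundedly. With Neumann BCs the constant mode has diffusion eigenvalue 0, so any r > 0 makes it grow like e^(7.7908t); solution grows exponentially.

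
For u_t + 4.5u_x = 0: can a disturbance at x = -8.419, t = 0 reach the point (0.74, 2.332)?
No. Only data at x = -9.754 affects (0.74, 2.332). Advection has one-way propagation along characteristics.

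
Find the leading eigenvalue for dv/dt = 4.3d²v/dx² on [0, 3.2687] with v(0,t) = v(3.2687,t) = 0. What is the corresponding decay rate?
Eigenvalues: λₙ = 4.3n²π²/3.2687².
First three modes:
  n=1: λ₁ = 4.3π²/3.2687² ≈ 3.972
  n=2: λ₂ = 17.2π²/3.2687² ≈ 15.888 (4× faster decay)
  n=3: λ₃ = 38.7π²/3.2687² ≈ 35.749 (9× faster decay)
As t → ∞, higher modes decay exponentially faster. The n=1 mode dominates: v ~ c₁ sin(πx/3.2687) e^{-λ₁t}.
Decay rate: λ₁ = 4.3π²/3.2687² ≈ 3.972.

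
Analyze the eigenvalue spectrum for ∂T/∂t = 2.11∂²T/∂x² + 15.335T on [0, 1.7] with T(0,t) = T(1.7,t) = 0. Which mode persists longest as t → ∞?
Eigenvalues: λₙ = 2.11n²π²/1.7² - 15.335.
First three modes:
  n=1: λ₁ = 2.11π²/1.7² - 15.335 ≈ -8.129
  n=2: λ₂ = 8.44π²/1.7² - 15.335 ≈ 13.488
  n=3: λ₃ = 18.99π²/1.7² - 15.335 ≈ 49.518
Since 2.11π²/1.7² ≈ 7.206 < 15.335, λ₁ < 0.
The n=1 mode grows fastest (−λₙ is largest for n=1) → dominates.
Asymptotic: T ~ c₁ sin(πx/1.7) e^{8.129t} (exponential growth at rate −λ₁ ≈ 8.129).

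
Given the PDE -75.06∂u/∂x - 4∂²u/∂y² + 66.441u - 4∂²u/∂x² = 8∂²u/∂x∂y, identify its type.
Rewriting in standard form: -4∂²u/∂x² - 8∂²u/∂x∂y - 4∂²u/∂y² - 75.06∂u/∂x + 66.441u = 0. The second-order coefficients are A = -4, B = -8, C = -4. Since B² - 4AC = 0 = 0, this is a parabolic PDE.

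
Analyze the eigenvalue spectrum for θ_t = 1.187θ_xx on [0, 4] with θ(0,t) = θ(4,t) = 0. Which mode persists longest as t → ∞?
Eigenvalues: λₙ = 1.187n²π²/4².
First three modes:
  n=1: λ₁ = 1.187π²/4² ≈ 0.732
  n=2: λ₂ = 4.748π²/4² ≈ 2.929 (4× faster decay)
  n=3: λ₃ = 10.683π²/4² ≈ 6.59 (9× faster decay)
As t → ∞, higher modes decay exponentially faster. The n=1 mode dominates: θ ~ c₁ sin(πx/4) e^{-λ₁t}.
Decay rate: λ₁ = 1.187π²/4² ≈ 0.732.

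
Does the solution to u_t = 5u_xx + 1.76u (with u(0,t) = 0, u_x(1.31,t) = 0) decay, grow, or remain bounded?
u → 0. Diffusion dominates reaction (r=1.76 < κπ²/(4L²)≈7.19); solution decays.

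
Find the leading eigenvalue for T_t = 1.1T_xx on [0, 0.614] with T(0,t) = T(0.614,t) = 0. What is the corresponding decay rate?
Eigenvalues: λₙ = 1.1n²π²/0.614².
First three modes:
  n=1: λ₁ = 1.1π²/0.614² ≈ 28.798
  n=2: λ₂ = 4.4π²/0.614² ≈ 115.19 (4× faster decay)
  n=3: λ₃ = 9.9π²/0.614² ≈ 259.178 (9× faster decay)
As t → ∞, higher modes decay exponentially faster. The n=1 mode dominates: T ~ c₁ sin(πx/0.614) e^{-λ₁t}.
Decay rate: λ₁ = 1.1π²/0.614² ≈ 28.798.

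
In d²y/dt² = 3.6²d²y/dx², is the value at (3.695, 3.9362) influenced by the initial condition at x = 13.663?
Yes. The domain of dependence is [-10.47532, 17.86532], and 13.663 ∈ [-10.47532, 17.86532].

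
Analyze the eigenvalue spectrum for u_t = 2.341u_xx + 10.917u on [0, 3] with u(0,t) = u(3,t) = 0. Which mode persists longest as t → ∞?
Eigenvalues: λₙ = 2.341n²π²/3² - 10.917.
First three modes:
  n=1: λ₁ = 2.341π²/3² - 10.917 ≈ -8.35
  n=2: λ₂ = 9.364π²/3² - 10.917 ≈ -0.648
  n=3: λ₃ = 21.069π²/3² - 10.917 ≈ 12.188
Since 2.341π²/3² ≈ 2.567 < 10.917, λ₁ < 0.
The n=1 mode grows fastest (−λₙ is largest for n=1) → dominates.
Asymptotic: u ~ c₁ sin(πx/3) e^{8.35t} (exponential growth at rate −λ₁ ≈ 8.35).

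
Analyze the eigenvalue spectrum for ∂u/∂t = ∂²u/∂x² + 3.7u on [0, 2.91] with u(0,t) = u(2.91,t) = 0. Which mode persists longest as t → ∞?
Eigenvalues: λₙ = n²π²/2.91² - 3.7.
First three modes:
  n=1: λ₁ = π²/2.91² - 3.7 ≈ -2.534
  n=2: λ₂ = 4π²/2.91² - 3.7 ≈ 0.962
  n=3: λ₃ = 9π²/2.91² - 3.7 ≈ 6.79
Since π²/2.91² ≈ 1.166 < 3.7, λ₁ < 0.
The n=1 mode grows fastest (−λₙ is largest for n=1) → dominates.
Asymptotic: u ~ c₁ sin(πx/2.91) e^{2.534t} (exponential growth at rate −λ₁ ≈ 2.534).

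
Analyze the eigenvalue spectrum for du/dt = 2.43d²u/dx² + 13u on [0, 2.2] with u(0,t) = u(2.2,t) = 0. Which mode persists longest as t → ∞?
Eigenvalues: λₙ = 2.43n²π²/2.2² - 13.
First three modes:
  n=1: λ₁ = 2.43π²/2.2² - 13 ≈ -8.045
  n=2: λ₂ = 9.72π²/2.2² - 13 ≈ 6.821
  n=3: λ₃ = 21.87π²/2.2² - 13 ≈ 31.597
Since 2.43π²/2.2² ≈ 4.955 < 13, λ₁ < 0.
The n=1 mode grows fastest (−λₙ is largest for n=1) → dominates.
Asymptotic: u ~ c₁ sin(πx/2.2) e^{8.045t} (exponential growth at rate −λ₁ ≈ 8.045).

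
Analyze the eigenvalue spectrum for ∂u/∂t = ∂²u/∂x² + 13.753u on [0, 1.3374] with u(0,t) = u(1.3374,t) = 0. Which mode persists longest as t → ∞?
Eigenvalues: λₙ = n²π²/1.3374² - 13.753.
First three modes:
  n=1: λ₁ = π²/1.3374² - 13.753 ≈ -8.235
  n=2: λ₂ = 4π²/1.3374² - 13.753 ≈ 8.319
  n=3: λ₃ = 9π²/1.3374² - 13.753 ≈ 35.908
Since π²/1.3374² ≈ 5.518 < 13.753, λ₁ < 0.
The n=1 mode grows fastest (−λₙ is largest for n=1) → dominates.
Asymptotic: u ~ c₁ sin(πx/1.3374) e^{8.235t} (exponential growth at rate −λ₁ ≈ 8.235).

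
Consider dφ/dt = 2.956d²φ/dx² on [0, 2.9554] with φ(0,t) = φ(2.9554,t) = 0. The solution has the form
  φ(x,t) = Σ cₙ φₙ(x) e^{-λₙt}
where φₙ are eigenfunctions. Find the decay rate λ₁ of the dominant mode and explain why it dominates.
Eigenvalues: λₙ = 2.956n²π²/2.9554².
First three modes:
  n=1: λ₁ = 2.956π²/2.9554² ≈ 3.34
  n=2: λ₂ = 11.824π²/2.9554² ≈ 13.361 (4× faster decay)
  n=3: λ₃ = 26.604π²/2.9554² ≈ 30.062 (9× faster decay)
As t → ∞, higher modes decay exponentially faster. The n=1 mode dominates: φ ~ c₁ sin(πx/2.9554) e^{-λ₁t}.
Decay rate: λ₁ = 2.956π²/2.9554² ≈ 3.34.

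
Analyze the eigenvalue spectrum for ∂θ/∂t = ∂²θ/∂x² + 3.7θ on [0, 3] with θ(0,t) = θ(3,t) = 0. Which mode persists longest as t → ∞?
Eigenvalues: λₙ = n²π²/3² - 3.7.
First three modes:
  n=1: λ₁ = π²/3² - 3.7 ≈ -2.603
  n=2: λ₂ = 4π²/3² - 3.7 ≈ 0.686
  n=3: λ₃ = 9π²/3² - 3.7 ≈ 6.17
Since π²/3² ≈ 1.097 < 3.7, λ₁ < 0.
The n=1 mode grows fastest (−λₙ is largest for n=1) → dominates.
Asymptotic: θ ~ c₁ sin(πx/3) e^{2.603t} (exponential growth at rate −λ₁ ≈ 2.603).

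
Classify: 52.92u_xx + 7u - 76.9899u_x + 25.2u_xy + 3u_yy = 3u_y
Rewriting in standard form: 52.92u_xx + 25.2u_xy + 3u_yy - 76.9899u_x - 3u_y + 7u = 0. Parabolic (discriminant = 0).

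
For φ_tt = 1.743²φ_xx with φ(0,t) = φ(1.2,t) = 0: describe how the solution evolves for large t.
φ oscillates (no decay). Energy is conserved; the solution oscillates indefinitely as standing waves.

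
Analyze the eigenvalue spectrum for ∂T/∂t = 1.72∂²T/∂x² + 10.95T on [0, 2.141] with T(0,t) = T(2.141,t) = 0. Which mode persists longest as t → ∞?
Eigenvalues: λₙ = 1.72n²π²/2.141² - 10.95.
First three modes:
  n=1: λ₁ = 1.72π²/2.141² - 10.95 ≈ -7.247
  n=2: λ₂ = 6.88π²/2.141² - 10.95 ≈ 3.863
  n=3: λ₃ = 15.48π²/2.141² - 10.95 ≈ 22.38
Since 1.72π²/2.141² ≈ 3.703 < 10.95, λ₁ < 0.
The n=1 mode grows fastest (−λₙ is largest for n=1) → dominates.
Asymptotic: T ~ c₁ sin(πx/2.141) e^{7.247t} (exponential growth at rate −λ₁ ≈ 7.247).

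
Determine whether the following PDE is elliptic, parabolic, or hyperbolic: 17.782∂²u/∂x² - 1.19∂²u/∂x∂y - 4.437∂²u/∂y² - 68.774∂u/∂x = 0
Coefficients: A = 17.782, B = -1.19, C = -4.437. B² - 4AC = 317.011036, which is positive, so the equation is hyperbolic.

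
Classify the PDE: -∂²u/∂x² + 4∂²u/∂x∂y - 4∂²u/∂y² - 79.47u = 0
A = -1, B = 4, C = -4. Discriminant B² - 4AC = 0. Since 0 = 0, parabolic.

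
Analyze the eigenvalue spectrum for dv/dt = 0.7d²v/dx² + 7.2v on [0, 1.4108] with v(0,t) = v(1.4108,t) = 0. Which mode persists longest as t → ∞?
Eigenvalues: λₙ = 0.7n²π²/1.4108² - 7.2.
First three modes:
  n=1: λ₁ = 0.7π²/1.4108² - 7.2 ≈ -3.729
  n=2: λ₂ = 2.8π²/1.4108² - 7.2 ≈ 6.684
  n=3: λ₃ = 6.3π²/1.4108² - 7.2 ≈ 24.04
Since 0.7π²/1.4108² ≈ 3.471 < 7.2, λ₁ < 0.
The n=1 mode grows fastest (−λₙ is largest for n=1) → dominates.
Asymptotic: v ~ c₁ sin(πx/1.4108) e^{3.729t} (exponential growth at rate −λ₁ ≈ 3.729).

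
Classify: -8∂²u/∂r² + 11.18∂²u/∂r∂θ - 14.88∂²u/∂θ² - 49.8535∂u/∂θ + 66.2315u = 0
Elliptic (discriminant = -351.1676).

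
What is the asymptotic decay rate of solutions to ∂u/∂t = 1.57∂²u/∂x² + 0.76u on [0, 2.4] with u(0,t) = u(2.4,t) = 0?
Eigenvalues: λₙ = 1.57n²π²/2.4² - 0.76.
First three modes:
  n=1: λ₁ = 1.57π²/2.4² - 0.76 ≈ 1.93
  n=2: λ₂ = 6.28π²/2.4² - 0.76 ≈ 10.001
  n=3: λ₃ = 14.13π²/2.4² - 0.76 ≈ 23.451
Since 1.57π²/2.4² ≈ 2.69 > 0.76, all λₙ > 0.
The n=1 mode decays slowest → dominates as t → ∞.
Asymptotic: u ~ c₁ sin(πx/2.4) e^{-λ₁t} with decay rate λ₁ ≈ 1.93.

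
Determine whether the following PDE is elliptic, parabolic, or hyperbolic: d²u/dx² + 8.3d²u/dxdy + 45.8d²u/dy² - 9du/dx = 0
Coefficients: A = 1, B = 8.3, C = 45.8. B² - 4AC = -114.31, which is negative, so the equation is elliptic.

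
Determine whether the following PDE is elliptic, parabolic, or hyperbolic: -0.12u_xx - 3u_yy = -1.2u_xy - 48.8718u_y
Rewriting in standard form: -0.12u_xx + 1.2u_xy - 3u_yy + 48.8718u_y = 0. Coefficients: A = -0.12, B = 1.2, C = -3. B² - 4AC = 0, which is zero, so the equation is parabolic.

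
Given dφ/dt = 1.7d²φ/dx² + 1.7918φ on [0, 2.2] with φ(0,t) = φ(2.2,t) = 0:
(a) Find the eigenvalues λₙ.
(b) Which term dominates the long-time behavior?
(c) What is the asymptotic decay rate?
Eigenvalues: λₙ = 1.7n²π²/2.2² - 1.7918.
First three modes:
  n=1: λ₁ = 1.7π²/2.2² - 1.7918 ≈ 1.675
  n=2: λ₂ = 6.8π²/2.2² - 1.7918 ≈ 12.075
  n=3: λ₃ = 15.3π²/2.2² - 1.7918 ≈ 29.408
Since 1.7π²/2.2² ≈ 3.467 > 1.7918, all λₙ > 0.
The n=1 mode decays slowest → dominates as t → ∞.
Asymptotic: φ ~ c₁ sin(πx/2.2) e^{-λ₁t} with decay rate λ₁ ≈ 1.675.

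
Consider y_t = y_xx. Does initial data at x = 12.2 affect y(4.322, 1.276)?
Yes, for any finite x. The heat equation has infinite propagation speed, so all initial data affects all points at any t > 0.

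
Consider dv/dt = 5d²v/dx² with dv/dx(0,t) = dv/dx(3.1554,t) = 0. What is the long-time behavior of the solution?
As t → ∞, v → constant (steady state). Heat is conserved (no flux at boundaries); solution approaches the spatial average.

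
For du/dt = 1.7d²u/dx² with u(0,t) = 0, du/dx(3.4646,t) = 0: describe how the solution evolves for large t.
u → 0. Heat escapes through the Dirichlet boundary.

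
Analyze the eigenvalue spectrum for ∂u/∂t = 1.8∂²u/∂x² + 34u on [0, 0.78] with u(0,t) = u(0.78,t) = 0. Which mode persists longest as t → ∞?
Eigenvalues: λₙ = 1.8n²π²/0.78² - 34.
First three modes:
  n=1: λ₁ = 1.8π²/0.78² - 34 ≈ -4.8
  n=2: λ₂ = 7.2π²/0.78² - 34 ≈ 82.8
  n=3: λ₃ = 16.2π²/0.78² - 34 ≈ 228.8
Since 1.8π²/0.78² ≈ 29.2 < 34, λ₁ < 0.
The n=1 mode grows fastest (−λₙ is largest for n=1) → dominates.
Asymptotic: u ~ c₁ sin(πx/0.78) e^{4.8t} (exponential growth at rate −λ₁ ≈ 4.8).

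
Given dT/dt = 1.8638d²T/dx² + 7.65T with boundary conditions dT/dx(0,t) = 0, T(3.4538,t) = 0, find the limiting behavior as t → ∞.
T grows unboundedly. Reaction dominates diffusion (r=7.65 > κπ²/(4L²)≈0.39); solution grows exponentially.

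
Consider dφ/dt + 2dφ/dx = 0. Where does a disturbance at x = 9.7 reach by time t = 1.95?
At x = 13.6. The characteristic carries data from (9.7, 0) to (13.6, 1.95).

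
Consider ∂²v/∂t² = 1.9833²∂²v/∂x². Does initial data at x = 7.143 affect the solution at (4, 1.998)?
Yes. The domain of dependence is [0.0373666, 7.9626334], and 7.143 ∈ [0.0373666, 7.9626334].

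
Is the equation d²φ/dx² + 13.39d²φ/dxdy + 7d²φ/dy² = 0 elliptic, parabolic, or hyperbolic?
Computing B² - 4AC with A = 1, B = 13.39, C = 7: discriminant = 151.2921 (positive). Answer: hyperbolic.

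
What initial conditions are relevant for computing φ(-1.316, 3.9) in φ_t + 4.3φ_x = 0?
A single point: x = -18.086. The characteristic through (-1.316, 3.9) is x - 4.3t = const, so x = -1.316 - 4.3·3.9 = -18.086.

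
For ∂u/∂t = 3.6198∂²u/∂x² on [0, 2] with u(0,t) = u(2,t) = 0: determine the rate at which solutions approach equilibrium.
Eigenvalues: λₙ = 3.6198n²π²/2².
First three modes:
  n=1: λ₁ = 3.6198π²/2² ≈ 8.931
  n=2: λ₂ = 14.4792π²/2² ≈ 35.726 (4× faster decay)
  n=3: λ₃ = 32.5782π²/2² ≈ 80.383 (9× faster decay)
As t → ∞, higher modes decay exponentially faster. The n=1 mode dominates: u ~ c₁ sin(πx/2) e^{-λ₁t}.
Decay rate: λ₁ = 3.6198π²/2² ≈ 8.931.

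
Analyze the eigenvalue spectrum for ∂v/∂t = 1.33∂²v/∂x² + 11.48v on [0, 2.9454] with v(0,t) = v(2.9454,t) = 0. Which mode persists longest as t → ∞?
Eigenvalues: λₙ = 1.33n²π²/2.9454² - 11.48.
First three modes:
  n=1: λ₁ = 1.33π²/2.9454² - 11.48 ≈ -9.967
  n=2: λ₂ = 5.32π²/2.9454² - 11.48 ≈ -5.428
  n=3: λ₃ = 11.97π²/2.9454² - 11.48 ≈ 2.138
Since 1.33π²/2.9454² ≈ 1.513 < 11.48, λ₁ < 0.
The n=1 mode grows fastest (−λₙ is largest for n=1) → dominates.
Asymptotic: v ~ c₁ sin(πx/2.9454) e^{9.967t} (exponential growth at rate −λ₁ ≈ 9.967).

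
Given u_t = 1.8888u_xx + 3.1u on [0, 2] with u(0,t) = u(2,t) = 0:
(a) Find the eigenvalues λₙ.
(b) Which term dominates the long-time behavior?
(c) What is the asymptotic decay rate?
Eigenvalues: λₙ = 1.8888n²π²/2² - 3.1.
First three modes:
  n=1: λ₁ = 1.8888π²/2² - 3.1 ≈ 1.56
  n=2: λ₂ = 7.5552π²/2² - 3.1 ≈ 15.542
  n=3: λ₃ = 16.9992π²/2² - 3.1 ≈ 38.844
Since 1.8888π²/2² ≈ 4.66 > 3.1, all λₙ > 0.
The n=1 mode decays slowest → dominates as t → ∞.
Asymptotic: u ~ c₁ sin(πx/2) e^{-λ₁t} with decay rate λ₁ ≈ 1.56.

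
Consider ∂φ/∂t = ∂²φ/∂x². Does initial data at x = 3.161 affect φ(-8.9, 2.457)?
Yes, for any finite x. The heat equation has infinite propagation speed, so all initial data affects all points at any t > 0.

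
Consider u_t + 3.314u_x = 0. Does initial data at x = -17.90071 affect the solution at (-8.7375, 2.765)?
Yes. The characteristic through (-8.7375, 2.765) passes through x = -17.90071.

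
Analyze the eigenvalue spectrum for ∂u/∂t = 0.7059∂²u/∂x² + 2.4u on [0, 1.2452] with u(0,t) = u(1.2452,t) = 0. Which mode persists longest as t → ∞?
Eigenvalues: λₙ = 0.7059n²π²/1.2452² - 2.4.
First three modes:
  n=1: λ₁ = 0.7059π²/1.2452² - 2.4 ≈ 2.093
  n=2: λ₂ = 2.8236π²/1.2452² - 2.4 ≈ 15.573
  n=3: λ₃ = 6.3531π²/1.2452² - 2.4 ≈ 38.04
Since 0.7059π²/1.2452² ≈ 4.493 > 2.4, all λₙ > 0.
The n=1 mode decays slowest → dominates as t → ∞.
Asymptotic: u ~ c₁ sin(πx/1.2452) e^{-λ₁t} with decay rate λ₁ ≈ 2.093.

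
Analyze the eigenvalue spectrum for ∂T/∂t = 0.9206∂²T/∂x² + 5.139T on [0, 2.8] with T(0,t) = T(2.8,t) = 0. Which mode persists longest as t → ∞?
Eigenvalues: λₙ = 0.9206n²π²/2.8² - 5.139.
First three modes:
  n=1: λ₁ = 0.9206π²/2.8² - 5.139 ≈ -3.98
  n=2: λ₂ = 3.6824π²/2.8² - 5.139 ≈ -0.503
  n=3: λ₃ = 8.2854π²/2.8² - 5.139 ≈ 5.291
Since 0.9206π²/2.8² ≈ 1.159 < 5.139, λ₁ < 0.
The n=1 mode grows fastest (−λₙ is largest for n=1) → dominates.
Asymptotic: T ~ c₁ sin(πx/2.8) e^{3.98t} (exponential growth at rate −λ₁ ≈ 3.98).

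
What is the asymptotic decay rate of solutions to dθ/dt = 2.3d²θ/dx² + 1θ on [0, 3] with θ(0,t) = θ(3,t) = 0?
Eigenvalues: λₙ = 2.3n²π²/3² - 1.
First three modes:
  n=1: λ₁ = 2.3π²/3² - 1 ≈ 1.522
  n=2: λ₂ = 9.2π²/3² - 1 ≈ 9.089
  n=3: λ₃ = 20.7π²/3² - 1 ≈ 21.7
Since 2.3π²/3² ≈ 2.522 > 1, all λₙ > 0.
The n=1 mode decays slowest → dominates as t → ∞.
Asymptotic: θ ~ c₁ sin(πx/3) e^{-λ₁t} with decay rate λ₁ ≈ 1.522.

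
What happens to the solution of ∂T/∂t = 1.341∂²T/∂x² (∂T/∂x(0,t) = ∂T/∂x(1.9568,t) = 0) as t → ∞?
T → constant (steady state). Heat is conserved (no flux at boundaries); solution approaches the spatial average.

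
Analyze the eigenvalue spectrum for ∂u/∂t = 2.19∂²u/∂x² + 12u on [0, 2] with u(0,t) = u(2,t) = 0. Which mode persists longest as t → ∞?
Eigenvalues: λₙ = 2.19n²π²/2² - 12.
First three modes:
  n=1: λ₁ = 2.19π²/2² - 12 ≈ -6.596
  n=2: λ₂ = 8.76π²/2² - 12 ≈ 9.614
  n=3: λ₃ = 19.71π²/2² - 12 ≈ 36.632
Since 2.19π²/2² ≈ 5.404 < 12, λ₁ < 0.
The n=1 mode grows fastest (−λₙ is largest for n=1) → dominates.
Asymptotic: u ~ c₁ sin(πx/2) e^{6.596t} (exponential growth at rate −λ₁ ≈ 6.596).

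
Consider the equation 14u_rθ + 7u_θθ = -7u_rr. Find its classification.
Rewriting in standard form: 7u_rr + 14u_rθ + 7u_θθ = 0. Parabolic. (A = 7, B = 14, C = 7 gives B² - 4AC = 0.)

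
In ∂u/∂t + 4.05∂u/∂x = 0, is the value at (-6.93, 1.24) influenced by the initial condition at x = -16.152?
No. Only data at x = -11.952 affects (-6.93, 1.24). Advection has one-way propagation along characteristics.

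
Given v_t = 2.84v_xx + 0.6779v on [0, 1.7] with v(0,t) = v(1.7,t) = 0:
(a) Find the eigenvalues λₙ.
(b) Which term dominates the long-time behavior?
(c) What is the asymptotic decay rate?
Eigenvalues: λₙ = 2.84n²π²/1.7² - 0.6779.
First three modes:
  n=1: λ₁ = 2.84π²/1.7² - 0.6779 ≈ 9.021
  n=2: λ₂ = 11.36π²/1.7² - 0.6779 ≈ 38.117
  n=3: λ₃ = 25.56π²/1.7² - 0.6779 ≈ 86.612
Since 2.84π²/1.7² ≈ 9.699 > 0.6779, all λₙ > 0.
The n=1 mode decays slowest → dominates as t → ∞.
Asymptotic: v ~ c₁ sin(πx/1.7) e^{-λ₁t} with decay rate λ₁ ≈ 9.021.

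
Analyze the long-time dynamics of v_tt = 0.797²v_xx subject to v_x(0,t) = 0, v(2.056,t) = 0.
Long-time behavior: v oscillates (no decay). Energy is conserved; the solution oscillates indefinitely as standing waves.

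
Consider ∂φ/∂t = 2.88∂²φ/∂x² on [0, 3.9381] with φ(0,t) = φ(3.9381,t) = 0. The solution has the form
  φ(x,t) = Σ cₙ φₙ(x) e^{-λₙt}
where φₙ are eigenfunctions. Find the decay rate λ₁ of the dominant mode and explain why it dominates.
Eigenvalues: λₙ = 2.88n²π²/3.9381².
First three modes:
  n=1: λ₁ = 2.88π²/3.9381² ≈ 1.833
  n=2: λ₂ = 11.52π²/3.9381² ≈ 7.331 (4× faster decay)
  n=3: λ₃ = 25.92π²/3.9381² ≈ 16.495 (9× faster decay)
As t → ∞, higher modes decay exponentially faster. The n=1 mode dominates: φ ~ c₁ sin(πx/3.9381) e^{-λ₁t}.
Decay rate: λ₁ = 2.88π²/3.9381² ≈ 1.833.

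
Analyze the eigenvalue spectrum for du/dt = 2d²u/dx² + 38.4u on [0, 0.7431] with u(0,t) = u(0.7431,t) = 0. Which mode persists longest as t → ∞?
Eigenvalues: λₙ = 2n²π²/0.7431² - 38.4.
First three modes:
  n=1: λ₁ = 2π²/0.7431² - 38.4 ≈ -2.653
  n=2: λ₂ = 8π²/0.7431² - 38.4 ≈ 104.587
  n=3: λ₃ = 18π²/0.7431² - 38.4 ≈ 283.32
Since 2π²/0.7431² ≈ 35.747 < 38.4, λ₁ < 0.
The n=1 mode grows fastest (−λₙ is largest for n=1) → dominates.
Asymptotic: u ~ c₁ sin(πx/0.7431) e^{2.653t} (exponential growth at rate −λ₁ ≈ 2.653).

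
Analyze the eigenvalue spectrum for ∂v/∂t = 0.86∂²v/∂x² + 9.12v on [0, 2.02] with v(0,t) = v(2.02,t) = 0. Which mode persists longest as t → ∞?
Eigenvalues: λₙ = 0.86n²π²/2.02² - 9.12.
First three modes:
  n=1: λ₁ = 0.86π²/2.02² - 9.12 ≈ -7.04
  n=2: λ₂ = 3.44π²/2.02² - 9.12 ≈ -0.799
  n=3: λ₃ = 7.74π²/2.02² - 9.12 ≈ 9.601
Since 0.86π²/2.02² ≈ 2.08 < 9.12, λ₁ < 0.
The n=1 mode grows fastest (−λₙ is largest for n=1) → dominates.
Asymptotic: v ~ c₁ sin(πx/2.02) e^{7.04t} (exponential growth at rate −λ₁ ≈ 7.04).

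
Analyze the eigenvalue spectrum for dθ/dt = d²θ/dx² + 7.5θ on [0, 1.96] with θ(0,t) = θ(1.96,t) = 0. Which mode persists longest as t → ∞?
Eigenvalues: λₙ = n²π²/1.96² - 7.5.
First three modes:
  n=1: λ₁ = π²/1.96² - 7.5 ≈ -4.931
  n=2: λ₂ = 4π²/1.96² - 7.5 ≈ 2.777
  n=3: λ₃ = 9π²/1.96² - 7.5 ≈ 15.622
Since π²/1.96² ≈ 2.569 < 7.5, λ₁ < 0.
The n=1 mode grows fastest (−λₙ is largest for n=1) → dominates.
Asymptotic: θ ~ c₁ sin(πx/1.96) e^{4.931t} (exponential growth at rate −λ₁ ≈ 4.931).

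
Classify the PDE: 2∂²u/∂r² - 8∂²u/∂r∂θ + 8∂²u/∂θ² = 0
A = 2, B = -8, C = 8. Discriminant B² - 4AC = 0. Since 0 = 0, parabolic.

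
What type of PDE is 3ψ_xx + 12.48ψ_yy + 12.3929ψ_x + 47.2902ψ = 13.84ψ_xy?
Rewriting in standard form: 3ψ_xx - 13.84ψ_xy + 12.48ψ_yy + 12.3929ψ_x + 47.2902ψ = 0. With A = 3, B = -13.84, C = 12.48, the discriminant is 41.7856. This is a hyperbolic PDE.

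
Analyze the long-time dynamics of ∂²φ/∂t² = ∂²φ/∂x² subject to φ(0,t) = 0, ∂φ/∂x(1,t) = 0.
Long-time behavior: φ oscillates (no decay). Energy is conserved; the solution oscillates indefinitely as standing waves.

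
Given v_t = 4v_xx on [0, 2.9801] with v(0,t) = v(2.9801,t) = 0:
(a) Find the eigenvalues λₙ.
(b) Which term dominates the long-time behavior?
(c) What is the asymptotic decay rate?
Eigenvalues: λₙ = 4n²π²/2.9801².
First three modes:
  n=1: λ₁ = 4π²/2.9801² ≈ 4.445
  n=2: λ₂ = 16π²/2.9801² ≈ 17.781 (4× faster decay)
  n=3: λ₃ = 36π²/2.9801² ≈ 40.007 (9× faster decay)
As t → ∞, higher modes decay exponentially faster. The n=1 mode dominates: v ~ c₁ sin(πx/2.9801) e^{-λ₁t}.
Decay rate: λ₁ = 4π²/2.9801² ≈ 4.445.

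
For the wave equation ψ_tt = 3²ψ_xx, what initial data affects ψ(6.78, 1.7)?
Domain of dependence: [1.68, 11.88]. Signals travel at speed 3, so data within |x - 6.78| ≤ 3·1.7 = 5.1 can reach the point.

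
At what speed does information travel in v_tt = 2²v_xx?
Speed = 2. Information travels along characteristics x = x₀ ± 2t.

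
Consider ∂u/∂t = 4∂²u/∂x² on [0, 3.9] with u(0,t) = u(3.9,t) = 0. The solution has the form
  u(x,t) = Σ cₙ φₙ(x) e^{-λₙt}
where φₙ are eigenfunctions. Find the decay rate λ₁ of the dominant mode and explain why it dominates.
Eigenvalues: λₙ = 4n²π²/3.9².
First three modes:
  n=1: λ₁ = 4π²/3.9² ≈ 2.596
  n=2: λ₂ = 16π²/3.9² ≈ 10.382 (4× faster decay)
  n=3: λ₃ = 36π²/3.9² ≈ 23.36 (9× faster decay)
As t → ∞, higher modes decay exponentially faster. The n=1 mode dominates: u ~ c₁ sin(πx/3.9) e^{-λ₁t}.
Decay rate: λ₁ = 4π²/3.9² ≈ 2.596.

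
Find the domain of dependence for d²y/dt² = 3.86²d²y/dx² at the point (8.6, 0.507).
Domain of dependence: [6.64298, 10.55702]. Signals travel at speed 3.86, so data within |x - 8.6| ≤ 3.86·0.507 = 1.95702 can reach the point.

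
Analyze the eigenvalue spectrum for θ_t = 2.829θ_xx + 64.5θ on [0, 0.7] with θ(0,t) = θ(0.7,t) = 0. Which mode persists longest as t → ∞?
Eigenvalues: λₙ = 2.829n²π²/0.7² - 64.5.
First three modes:
  n=1: λ₁ = 2.829π²/0.7² - 64.5 ≈ -7.518
  n=2: λ₂ = 11.316π²/0.7² - 64.5 ≈ 163.427
  n=3: λ₃ = 25.461π²/0.7² - 64.5 ≈ 448.337
Since 2.829π²/0.7² ≈ 56.982 < 64.5, λ₁ < 0.
The n=1 mode grows fastest (−λₙ is largest for n=1) → dominates.
Asymptotic: θ ~ c₁ sin(πx/0.7) e^{7.518t} (exponential growth at rate −λ₁ ≈ 7.518).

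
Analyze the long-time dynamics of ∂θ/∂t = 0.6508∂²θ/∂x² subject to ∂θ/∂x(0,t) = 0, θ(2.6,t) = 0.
Long-time behavior: θ → 0. Heat escapes through the Dirichlet boundary.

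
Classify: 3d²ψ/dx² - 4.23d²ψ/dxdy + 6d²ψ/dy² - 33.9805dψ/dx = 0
Elliptic (discriminant = -54.1071).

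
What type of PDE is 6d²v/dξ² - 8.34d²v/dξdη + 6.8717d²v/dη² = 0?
With A = 6, B = -8.34, C = 6.8717, the discriminant is -95.3652. This is an elliptic PDE.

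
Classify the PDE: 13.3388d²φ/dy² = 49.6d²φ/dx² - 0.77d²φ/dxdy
Rewriting in standard form: -49.6d²φ/dx² + 0.77d²φ/dxdy + 13.3388d²φ/dy² = 0. A = -49.6, B = 0.77, C = 13.3388. Discriminant B² - 4AC = 2647.01082. Since 2647.01082 > 0, hyperbolic.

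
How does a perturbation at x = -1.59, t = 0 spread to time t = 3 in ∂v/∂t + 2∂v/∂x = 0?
At x = 4.41. The characteristic carries data from (-1.59, 0) to (4.41, 3).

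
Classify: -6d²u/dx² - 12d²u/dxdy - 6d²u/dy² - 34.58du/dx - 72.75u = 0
Parabolic (discriminant = 0).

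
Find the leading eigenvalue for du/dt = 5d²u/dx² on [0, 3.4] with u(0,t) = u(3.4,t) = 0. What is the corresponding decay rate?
Eigenvalues: λₙ = 5n²π²/3.4².
First three modes:
  n=1: λ₁ = 5π²/3.4² ≈ 4.269
  n=2: λ₂ = 20π²/3.4² ≈ 17.075 (4× faster decay)
  n=3: λ₃ = 45π²/3.4² ≈ 38.42 (9× faster decay)
As t → ∞, higher modes decay exponentially faster. The n=1 mode dominates: u ~ c₁ sin(πx/3.4) e^{-λ₁t}.
Decay rate: λ₁ = 5π²/3.4² ≈ 4.269.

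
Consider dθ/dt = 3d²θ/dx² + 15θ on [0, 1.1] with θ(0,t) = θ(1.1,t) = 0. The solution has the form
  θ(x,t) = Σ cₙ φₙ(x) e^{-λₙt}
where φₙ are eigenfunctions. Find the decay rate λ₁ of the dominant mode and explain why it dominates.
Eigenvalues: λₙ = 3n²π²/1.1² - 15.
First three modes:
  n=1: λ₁ = 3π²/1.1² - 15 ≈ 9.47
  n=2: λ₂ = 12π²/1.1² - 15 ≈ 82.88
  n=3: λ₃ = 27π²/1.1² - 15 ≈ 205.231
Since 3π²/1.1² ≈ 24.47 > 15, all λₙ > 0.
The n=1 mode decays slowest → dominates as t → ∞.
Asymptotic: θ ~ c₁ sin(πx/1.1) e^{-λ₁t} with decay rate λ₁ ≈ 9.47.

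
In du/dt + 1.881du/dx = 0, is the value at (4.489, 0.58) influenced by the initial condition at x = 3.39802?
Yes. The characteristic through (4.489, 0.58) passes through x = 3.39802.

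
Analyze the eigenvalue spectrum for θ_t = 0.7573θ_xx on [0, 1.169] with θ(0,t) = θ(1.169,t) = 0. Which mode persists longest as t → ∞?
Eigenvalues: λₙ = 0.7573n²π²/1.169².
First three modes:
  n=1: λ₁ = 0.7573π²/1.169² ≈ 5.469
  n=2: λ₂ = 3.0292π²/1.169² ≈ 21.878 (4× faster decay)
  n=3: λ₃ = 6.8157π²/1.169² ≈ 49.224 (9× faster decay)
As t → ∞, higher modes decay exponentially faster. The n=1 mode dominates: θ ~ c₁ sin(πx/1.169) e^{-λ₁t}.
Decay rate: λ₁ = 0.7573π²/1.169² ≈ 5.469.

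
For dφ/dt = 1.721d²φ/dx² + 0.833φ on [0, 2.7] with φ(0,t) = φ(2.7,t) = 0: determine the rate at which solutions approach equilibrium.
Eigenvalues: λₙ = 1.721n²π²/2.7² - 0.833.
First three modes:
  n=1: λ₁ = 1.721π²/2.7² - 0.833 ≈ 1.497
  n=2: λ₂ = 6.884π²/2.7² - 0.833 ≈ 8.487
  n=3: λ₃ = 15.489π²/2.7² - 0.833 ≈ 20.137
Since 1.721π²/2.7² ≈ 2.33 > 0.833, all λₙ > 0.
The n=1 mode decays slowest → dominates as t → ∞.
Asymptotic: φ ~ c₁ sin(πx/2.7) e^{-λ₁t} with decay rate λ₁ ≈ 1.497.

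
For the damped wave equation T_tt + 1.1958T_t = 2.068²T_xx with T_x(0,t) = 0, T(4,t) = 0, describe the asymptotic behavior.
T → 0. Damping (γ=1.1958) dissipates energy; oscillations decay exponentially.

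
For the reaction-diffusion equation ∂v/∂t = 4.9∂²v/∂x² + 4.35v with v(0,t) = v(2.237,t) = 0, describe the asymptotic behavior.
v → 0. Diffusion dominates reaction (r=4.35 < κπ²/L²≈9.66); solution decays.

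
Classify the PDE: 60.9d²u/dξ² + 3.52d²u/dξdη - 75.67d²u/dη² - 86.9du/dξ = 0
A = 60.9, B = 3.52, C = -75.67. Discriminant B² - 4AC = 18445.6024. Since 18445.6024 > 0, hyperbolic.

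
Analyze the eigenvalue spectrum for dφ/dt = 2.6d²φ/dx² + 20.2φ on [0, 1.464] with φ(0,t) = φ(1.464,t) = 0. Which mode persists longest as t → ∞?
Eigenvalues: λₙ = 2.6n²π²/1.464² - 20.2.
First three modes:
  n=1: λ₁ = 2.6π²/1.464² - 20.2 ≈ -8.227
  n=2: λ₂ = 10.4π²/1.464² - 20.2 ≈ 27.691
  n=3: λ₃ = 23.4π²/1.464² - 20.2 ≈ 87.554
Since 2.6π²/1.464² ≈ 11.973 < 20.2, λ₁ < 0.
The n=1 mode grows fastest (−λₙ is largest for n=1) → dominates.
Asymptotic: φ ~ c₁ sin(πx/1.464) e^{8.227t} (exponential growth at rate −λ₁ ≈ 8.227).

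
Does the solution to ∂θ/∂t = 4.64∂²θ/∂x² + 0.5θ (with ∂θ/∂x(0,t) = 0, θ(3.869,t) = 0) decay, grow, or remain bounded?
θ → 0. Diffusion dominates reaction (r=0.5 < κπ²/(4L²)≈0.76); solution decays.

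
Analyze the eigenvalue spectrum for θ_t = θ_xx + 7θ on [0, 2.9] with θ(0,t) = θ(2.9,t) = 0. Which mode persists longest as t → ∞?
Eigenvalues: λₙ = n²π²/2.9² - 7.
First three modes:
  n=1: λ₁ = π²/2.9² - 7 ≈ -5.826
  n=2: λ₂ = 4π²/2.9² - 7 ≈ -2.306
  n=3: λ₃ = 9π²/2.9² - 7 ≈ 3.562
Since π²/2.9² ≈ 1.174 < 7, λ₁ < 0.
The n=1 mode grows fastest (−λₙ is largest for n=1) → dominates.
Asymptotic: θ ~ c₁ sin(πx/2.9) e^{5.826t} (exponential growth at rate −λ₁ ≈ 5.826).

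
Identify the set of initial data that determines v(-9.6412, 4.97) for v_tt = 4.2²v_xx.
Domain of dependence: [-30.5152, 11.2328]. Signals travel at speed 4.2, so data within |x - -9.6412| ≤ 4.2·4.97 = 20.874 can reach the point.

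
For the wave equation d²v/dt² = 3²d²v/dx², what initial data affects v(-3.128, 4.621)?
Domain of dependence: [-16.991, 10.735]. Signals travel at speed 3, so data within |x - -3.128| ≤ 3·4.621 = 13.863 can reach the point.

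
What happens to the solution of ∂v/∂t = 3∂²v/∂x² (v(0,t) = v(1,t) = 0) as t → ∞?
v → 0. Heat diffuses out through both boundaries.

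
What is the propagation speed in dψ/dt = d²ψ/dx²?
Infinite. The heat equation is parabolic, not hyperbolic, so disturbances propagate instantly.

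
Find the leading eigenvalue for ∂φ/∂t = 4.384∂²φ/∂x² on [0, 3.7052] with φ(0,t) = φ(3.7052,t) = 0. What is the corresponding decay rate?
Eigenvalues: λₙ = 4.384n²π²/3.7052².
First three modes:
  n=1: λ₁ = 4.384π²/3.7052² ≈ 3.152
  n=2: λ₂ = 17.536π²/3.7052² ≈ 12.607 (4× faster decay)
  n=3: λ₃ = 39.456π²/3.7052² ≈ 28.365 (9× faster decay)
As t → ∞, higher modes decay exponentially faster. The n=1 mode dominates: φ ~ c₁ sin(πx/3.7052) e^{-λ₁t}.
Decay rate: λ₁ = 4.384π²/3.7052² ≈ 3.152.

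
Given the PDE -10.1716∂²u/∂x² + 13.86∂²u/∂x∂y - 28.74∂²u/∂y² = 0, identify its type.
The second-order coefficients are A = -10.1716, B = 13.86, C = -28.74. Since B² - 4AC = -977.227536 < 0, this is an elliptic PDE.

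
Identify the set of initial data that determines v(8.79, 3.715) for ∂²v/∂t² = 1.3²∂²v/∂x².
Domain of dependence: [3.9605, 13.6195]. Signals travel at speed 1.3, so data within |x - 8.79| ≤ 1.3·3.715 = 4.8295 can reach the point.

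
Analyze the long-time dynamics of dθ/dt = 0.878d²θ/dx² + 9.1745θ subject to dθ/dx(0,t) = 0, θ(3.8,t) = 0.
Long-time behavior: θ grows unboundedly. Reaction dominates diffusion (r=9.1745 > κπ²/(4L²)≈0.15); solution grows exponentially.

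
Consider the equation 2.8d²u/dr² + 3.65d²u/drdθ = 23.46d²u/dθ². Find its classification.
Rewriting in standard form: 2.8d²u/dr² + 3.65d²u/drdθ - 23.46d²u/dθ² = 0. Hyperbolic. (A = 2.8, B = 3.65, C = -23.46 gives B² - 4AC = 276.0745.)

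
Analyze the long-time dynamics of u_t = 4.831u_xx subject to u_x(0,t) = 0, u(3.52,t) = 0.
Long-time behavior: u → 0. Heat escapes through the Dirichlet boundary.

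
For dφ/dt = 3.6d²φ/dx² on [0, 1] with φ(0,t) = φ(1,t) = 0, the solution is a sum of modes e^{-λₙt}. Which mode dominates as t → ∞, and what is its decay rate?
Eigenvalues: λₙ = 3.6n²π².
First three modes:
  n=1: λ₁ = 3.6π² ≈ 35.531
  n=2: λ₂ = 14.4π² ≈ 142.122 (4× faster decay)
  n=3: λ₃ = 32.4π² ≈ 319.775 (9× faster decay)
As t → ∞, higher modes decay exponentially faster. The n=1 mode dominates: φ ~ c₁ sin(πx) e^{-λ₁t}.
Decay rate: λ₁ = 3.6π² ≈ 35.531.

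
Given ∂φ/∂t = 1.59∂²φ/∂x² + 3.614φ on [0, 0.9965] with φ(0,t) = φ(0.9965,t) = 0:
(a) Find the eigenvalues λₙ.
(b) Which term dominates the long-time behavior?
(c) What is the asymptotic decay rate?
Eigenvalues: λₙ = 1.59n²π²/0.9965² - 3.614.
First three modes:
  n=1: λ₁ = 1.59π²/0.9965² - 3.614 ≈ 12.189
  n=2: λ₂ = 6.36π²/0.9965² - 3.614 ≈ 59.598
  n=3: λ₃ = 14.31π²/0.9965² - 3.614 ≈ 138.614
Since 1.59π²/0.9965² ≈ 15.803 > 3.614, all λₙ > 0.
The n=1 mode decays slowest → dominates as t → ∞.
Asymptotic: φ ~ c₁ sin(πx/0.9965) e^{-λ₁t} with decay rate λ₁ ≈ 12.189.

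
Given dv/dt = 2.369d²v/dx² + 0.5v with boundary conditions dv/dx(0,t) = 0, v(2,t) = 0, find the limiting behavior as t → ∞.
v → 0. Diffusion dominates reaction (r=0.5 < κπ²/(4L²)≈1.46); solution decays.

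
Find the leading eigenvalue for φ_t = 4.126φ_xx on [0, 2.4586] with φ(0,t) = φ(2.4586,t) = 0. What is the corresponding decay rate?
Eigenvalues: λₙ = 4.126n²π²/2.4586².
First three modes:
  n=1: λ₁ = 4.126π²/2.4586² ≈ 6.737
  n=2: λ₂ = 16.504π²/2.4586² ≈ 26.947 (4× faster decay)
  n=3: λ₃ = 37.134π²/2.4586² ≈ 60.631 (9× faster decay)
As t → ∞, higher modes decay exponentially faster. The n=1 mode dominates: φ ~ c₁ sin(πx/2.4586) e^{-λ₁t}.
Decay rate: λ₁ = 4.126π²/2.4586² ≈ 6.737.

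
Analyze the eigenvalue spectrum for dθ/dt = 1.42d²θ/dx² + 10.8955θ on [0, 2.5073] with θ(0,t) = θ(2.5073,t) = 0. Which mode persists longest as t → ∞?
Eigenvalues: λₙ = 1.42n²π²/2.5073² - 10.8955.
First three modes:
  n=1: λ₁ = 1.42π²/2.5073² - 10.8955 ≈ -8.666
  n=2: λ₂ = 5.68π²/2.5073² - 10.8955 ≈ -1.978
  n=3: λ₃ = 12.78π²/2.5073² - 10.8955 ≈ 9.169
Since 1.42π²/2.5073² ≈ 2.229 < 10.8955, λ₁ < 0.
The n=1 mode grows fastest (−λₙ is largest for n=1) → dominates.
Asymptotic: θ ~ c₁ sin(πx/2.5073) e^{8.666t} (exponential growth at rate −λ₁ ≈ 8.666).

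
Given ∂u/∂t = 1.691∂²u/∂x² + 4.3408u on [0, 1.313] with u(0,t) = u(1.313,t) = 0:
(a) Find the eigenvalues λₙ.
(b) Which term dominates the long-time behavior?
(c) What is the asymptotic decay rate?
Eigenvalues: λₙ = 1.691n²π²/1.313² - 4.3408.
First three modes:
  n=1: λ₁ = 1.691π²/1.313² - 4.3408 ≈ 5.34
  n=2: λ₂ = 6.764π²/1.313² - 4.3408 ≈ 34.383
  n=3: λ₃ = 15.219π²/1.313² - 4.3408 ≈ 82.787
Since 1.691π²/1.313² ≈ 9.681 > 4.3408, all λₙ > 0.
The n=1 mode decays slowest → dominates as t → ∞.
Asymptotic: u ~ c₁ sin(πx/1.313) e^{-λ₁t} with decay rate λ₁ ≈ 5.34.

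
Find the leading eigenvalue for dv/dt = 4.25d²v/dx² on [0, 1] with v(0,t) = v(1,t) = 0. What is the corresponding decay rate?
Eigenvalues: λₙ = 4.25n²π².
First three modes:
  n=1: λ₁ = 4.25π² ≈ 41.946
  n=2: λ₂ = 17π² ≈ 167.783 (4× faster decay)
  n=3: λ₃ = 38.25π² ≈ 377.512 (9× faster decay)
As t → ∞, higher modes decay exponentially faster. The n=1 mode dominates: v ~ c₁ sin(πx) e^{-λ₁t}.
Decay rate: λ₁ = 4.25π² ≈ 41.946.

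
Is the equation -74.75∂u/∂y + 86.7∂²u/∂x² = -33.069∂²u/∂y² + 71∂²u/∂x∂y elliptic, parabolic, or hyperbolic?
Rewriting in standard form: 86.7∂²u/∂x² - 71∂²u/∂x∂y + 33.069∂²u/∂y² - 74.75∂u/∂y = 0. Computing B² - 4AC with A = 86.7, B = -71, C = 33.069: discriminant = -6427.3292 (negative). Answer: elliptic.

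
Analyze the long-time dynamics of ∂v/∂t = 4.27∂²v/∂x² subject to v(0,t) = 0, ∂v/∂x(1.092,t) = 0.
Long-time behavior: v → 0. Heat escapes through the Dirichlet boundary.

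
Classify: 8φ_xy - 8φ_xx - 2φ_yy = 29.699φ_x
Rewriting in standard form: -8φ_xx + 8φ_xy - 2φ_yy - 29.699φ_x = 0. Parabolic (discriminant = 0).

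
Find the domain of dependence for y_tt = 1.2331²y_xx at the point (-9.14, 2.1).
Domain of dependence: [-11.72951, -6.55049]. Signals travel at speed 1.2331, so data within |x - -9.14| ≤ 1.2331·2.1 = 2.58951 can reach the point.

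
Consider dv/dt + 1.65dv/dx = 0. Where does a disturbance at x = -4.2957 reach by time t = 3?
At x = 0.6543. The characteristic carries data from (-4.2957, 0) to (0.6543, 3).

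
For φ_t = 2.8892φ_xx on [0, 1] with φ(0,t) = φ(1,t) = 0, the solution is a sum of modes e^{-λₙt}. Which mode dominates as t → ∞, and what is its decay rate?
Eigenvalues: λₙ = 2.8892n²π².
First three modes:
  n=1: λ₁ = 2.8892π² ≈ 28.515
  n=2: λ₂ = 11.5568π² ≈ 114.061 (4× faster decay)
  n=3: λ₃ = 26.0028π² ≈ 256.637 (9× faster decay)
As t → ∞, higher modes decay exponentially faster. The n=1 mode dominates: φ ~ c₁ sin(πx) e^{-λ₁t}.
Decay rate: λ₁ = 2.8892π² ≈ 28.515.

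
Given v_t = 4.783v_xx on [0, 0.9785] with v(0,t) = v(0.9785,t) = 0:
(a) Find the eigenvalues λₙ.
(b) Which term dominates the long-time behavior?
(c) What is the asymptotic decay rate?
Eigenvalues: λₙ = 4.783n²π²/0.9785².
First three modes:
  n=1: λ₁ = 4.783π²/0.9785² ≈ 49.304
  n=2: λ₂ = 19.132π²/0.9785² ≈ 197.214 (4× faster decay)
  n=3: λ₃ = 43.047π²/0.9785² ≈ 443.732 (9× faster decay)
As t → ∞, higher modes decay exponentially faster. The n=1 mode dominates: v ~ c₁ sin(πx/0.9785) e^{-λ₁t}.
Decay rate: λ₁ = 4.783π²/0.9785² ≈ 49.304.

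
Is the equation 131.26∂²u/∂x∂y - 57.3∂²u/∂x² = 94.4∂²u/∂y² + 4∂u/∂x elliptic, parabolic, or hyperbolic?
Rewriting in standard form: -57.3∂²u/∂x² + 131.26∂²u/∂x∂y - 94.4∂²u/∂y² - 4∂u/∂x = 0. Computing B² - 4AC with A = -57.3, B = 131.26, C = -94.4: discriminant = -4407.2924 (negative). Answer: elliptic.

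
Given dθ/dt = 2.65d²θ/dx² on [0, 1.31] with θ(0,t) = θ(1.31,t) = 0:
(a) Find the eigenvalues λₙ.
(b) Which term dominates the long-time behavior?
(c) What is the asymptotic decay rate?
Eigenvalues: λₙ = 2.65n²π²/1.31².
First three modes:
  n=1: λ₁ = 2.65π²/1.31² ≈ 15.241
  n=2: λ₂ = 10.6π²/1.31² ≈ 60.963 (4× faster decay)
  n=3: λ₃ = 23.85π²/1.31² ≈ 137.166 (9× faster decay)
As t → ∞, higher modes decay exponentially faster. The n=1 mode dominates: θ ~ c₁ sin(πx/1.31) e^{-λ₁t}.
Decay rate: λ₁ = 2.65π²/1.31² ≈ 15.241.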